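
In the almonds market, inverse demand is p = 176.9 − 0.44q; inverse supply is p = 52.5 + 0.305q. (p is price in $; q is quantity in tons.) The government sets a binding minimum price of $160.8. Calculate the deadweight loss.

$6332.98

Competitive equilibrium: 176.9 − 0.44q = 52.5 + 0.305q → q* = 166.9799, p* = 103.4289.
At the floor p = 160.8, quantity demanded = (176.9 − 160.8)/0.44 = 36.5909.
Sellers' marginal cost at q' = 36.5909: 52.5 + 0.305·36.5909 = 63.6602.
Δq = 166.9799 − 36.5909 = 130.389; wedge = 160.8 − 63.6602 = 97.1398.
The triangle = ½ × 130.389 × 97.1398 = $6332.98.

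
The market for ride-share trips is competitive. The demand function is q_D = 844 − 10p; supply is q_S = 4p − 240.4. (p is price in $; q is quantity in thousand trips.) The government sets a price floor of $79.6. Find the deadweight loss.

$80.36 thousand

In inverse form: demand p = 84.4 − 0.1q, supply p = 60.1 + 0.25q.
Competitive equilibrium: 84.4 − 0.1q = 60.1 + 0.25q → q* = 69.4286, p* = 77.4571.
At the floor p = 79.6, quantity demanded = (84.4 − 79.6)/0.1 = 48.
Sellers' marginal cost at q' = 48: 60.1 + 0.25·48 = 72.1.
Δq = 69.4286 − 48 = 21.4286; wedge = 79.6 − 72.1 = 7.5.
The triangle = ½ × 21.4286 × 7.5 = $80.36 thousand.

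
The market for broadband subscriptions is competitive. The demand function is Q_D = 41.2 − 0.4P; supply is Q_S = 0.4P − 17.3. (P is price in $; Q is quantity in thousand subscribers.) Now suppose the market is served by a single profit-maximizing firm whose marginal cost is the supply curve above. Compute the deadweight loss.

$39.67 thousand

In inverse form: demand P = 103 − 2.5Q, supply P = 43.25 + 2.5Q.
Competitive equilibrium: 103 − 2.5Q = 43.25 + 2.5Q → Q* = 11.95, P* = 73.125.
Marginal revenue: MR = 103 − 5Q. Set MR = MC: 103 − 5Q = 43.25 + 2.5Q → Q_m = 7.9667.
Price P_m = 103 − 2.5·7.9667 = 83.0833; MC(Q_m) = 43.25 + 2.5·7.9667 = 63.1668.
Competitive Q* = 11.95, so ΔQ = 3.9833; wedge = 83.0833 − 63.1668 = 19.9165.
The triangle = ½ × 3.9833 × 19.9165 = $39.67 thousand.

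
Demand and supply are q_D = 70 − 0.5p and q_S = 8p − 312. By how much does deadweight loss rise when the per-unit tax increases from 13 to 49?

525.18

In inverse form: demand p = 140 − 2q, supply p = 39 + 0.125q.
Competitive equilibrium: 140 − 2q = 39 + 0.125q → q* = 47.5294, p* = 44.9412.
For a per-unit tax t: Δq = t/2.125, so DWL = ½·t·(t/2.125) = t²/4.25.
At t = 13: DWL = 39.765. At t = 49: DWL = 564.941.
Increase = 564.941 − 39.765 = 525.18.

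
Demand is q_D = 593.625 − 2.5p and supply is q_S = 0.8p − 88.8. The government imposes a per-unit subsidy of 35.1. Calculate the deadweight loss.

373.34

In inverse form: demand p = 237.45 − 0.4q, supply p = 111 + 1.25q.
Competitive equilibrium: 237.45 − 0.4q = 111 + 1.25q → q* = 76.6364, p* = 206.7955.
The subsidy lowers effective supply by 35.1: p = 75.9 + 1.25q.
New quantity: 237.45 − 0.4q = 75.9 + 1.25q → q' = 97.9091.
Overproduction Δq = 97.9091 − 76.6364 = 21.2727; wedge = subsidy = 35.1.
DWL = ½ × 21.2727 × 35.1 = 373.34.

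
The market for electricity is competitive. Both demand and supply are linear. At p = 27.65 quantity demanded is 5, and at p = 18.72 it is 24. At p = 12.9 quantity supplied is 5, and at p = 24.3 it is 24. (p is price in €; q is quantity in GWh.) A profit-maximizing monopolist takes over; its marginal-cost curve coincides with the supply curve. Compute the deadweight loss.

Demand slope = (18.72 − 27.65)/(24 − 5) = −0.47, so p = 30 − 0.47q.
Supply slope = (24.3 − 12.9)/(24 − 5) = 0.6, so p = 9.9 + 0.6q.
Competitive equilibrium: 30 − 0.47q = 9.9 + 0.6q → q* = 18.785, p* = 21.171.
Marginal revenue: MR = 30 − 0.94q. Set MR = MC: 30 − 0.94q = 9.9 + 0.6q → q_m = 13.0519.
Price p_m = 30 − 0.47·13.0519 = 23.8656; MC(q_m) = 9.9 + 0.6·13.0519 = 17.7311.
Competitive q* = 18.785, so Δq = 5.7331; wedge = 23.8656 − 17.7311 = 6.1345.
The triangle = ½ × 5.7331 × 6.1345 = €17.58.

€17.58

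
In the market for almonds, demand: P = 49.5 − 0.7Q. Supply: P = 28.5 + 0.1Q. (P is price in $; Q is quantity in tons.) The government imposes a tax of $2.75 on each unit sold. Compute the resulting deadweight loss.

Competitive equilibrium: 49.5 − 0.7Q = 28.5 + 0.1Q → Q* = 26.25, P* = 31.125.
With the tax, the buyer price exceeds the seller price by 2.75: (49.5 − 0.7Q) − (28.5 + 0.1Q) = 2.75 → Q' = 22.8125.
ΔQ = 26.25 − 22.8125 = 3.4375; the wedge equals the tax, 2.75.
The triangle = ½ × 3.4375 × 2.75 = $4.73.

$4.73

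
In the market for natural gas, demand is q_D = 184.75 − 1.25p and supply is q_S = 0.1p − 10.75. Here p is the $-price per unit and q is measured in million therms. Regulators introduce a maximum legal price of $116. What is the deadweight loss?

In inverse form: demand p = 147.8 − 0.8q, supply p = 107.5 + 10q.
Competitive equilibrium: 147.8 − 0.8q = 107.5 + 10q → q* = 3.7315, p* = 144.8148.
At the ceiling p = 116, quantity supplied = (116 − 107.5)/10 = 0.85.
Willingness to pay at q' = 0.85: 147.8 − 0.8·0.85 = 147.12.
Δq = 3.7315 − 0.85 = 2.8815; wedge = 147.12 − 116 = 31.12.
Welfare loss = ½ × 2.8815 × 31.12 = $44.84 million.

$44.84 million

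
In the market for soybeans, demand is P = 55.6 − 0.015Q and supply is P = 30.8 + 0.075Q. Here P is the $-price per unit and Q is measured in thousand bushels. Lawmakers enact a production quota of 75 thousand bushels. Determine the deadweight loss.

Competitive equilibrium: 55.6 − 0.015Q = 30.8 + 0.075Q → Q* = 275.5556, P* = 51.4667.
At Q = 75: demand price = 55.6 − 0.015·75 = 54.475; supply price = 30.8 + 0.075·75 = 36.425.
ΔQ = 275.5556 − 75 = 200.5556; wedge = 54.475 − 36.425 = 18.05.
The triangle = ½ × 200.5556 × 18.05 = $1810.01 thousand.

$1810.01 thousand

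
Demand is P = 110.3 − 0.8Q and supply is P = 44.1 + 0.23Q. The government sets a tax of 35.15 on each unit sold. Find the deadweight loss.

599.77

Competitive equilibrium: 110.3 − 0.8Q = 44.1 + 0.23Q → Q* = 64.2718, P* = 58.8825.
With the tax, the buyer price exceeds the seller price by 35.15: (110.3 − 0.8Q) − (44.1 + 0.23Q) = 35.15 → Q' = 30.1456.
ΔQ = 64.2718 − 30.1456 = 34.1262; the wedge equals the tax, 35.15.
Welfare loss = ½ × 34.1262 × 35.15 = 599.77.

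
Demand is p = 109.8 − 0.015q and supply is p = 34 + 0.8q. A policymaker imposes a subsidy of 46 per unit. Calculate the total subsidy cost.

Competitive equilibrium: 109.8 − 0.015q = 34 + 0.8q → q* = 93.0061, p* = 108.4049.
The subsidy lowers effective supply by 46: p = 0.8q − 12.
New quantity: 109.8 − 0.015q = 0.8q − 12 → q' = 149.4479.
Total subsidy cost = 46 × 149.4479 = 6874.60.

6874.60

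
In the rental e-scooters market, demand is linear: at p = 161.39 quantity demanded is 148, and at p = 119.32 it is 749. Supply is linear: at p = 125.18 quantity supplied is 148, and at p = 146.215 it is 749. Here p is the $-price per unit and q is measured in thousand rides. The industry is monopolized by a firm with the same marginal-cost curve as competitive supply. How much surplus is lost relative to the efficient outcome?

Demand slope = (119.32 − 161.39)/(749 − 148) = −0.07, so p = 171.75 − 0.07q.
Supply slope = (146.215 − 125.18)/(749 − 148) = 0.035, so p = 120 + 0.035q.
Competitive equilibrium: 171.75 − 0.07q = 120 + 0.035q → q* = 492.8571, p* = 137.25.
Marginal revenue: MR = 171.75 − 0.14q. Set MR = MC: 171.75 − 0.14q = 120 + 0.035q → q_m = 295.7143.
Price p_m = 171.75 − 0.07·295.7143 = 151.05; MC(q_m) = 120 + 0.035·295.7143 = 130.35.
Competitive q* = 492.8571, so Δq = 197.1428; wedge = 151.05 − 130.35 = 20.7.
Welfare loss = ½ × 197.1428 × 20.7 = $2040.43 thousand.

$2040.43 thousand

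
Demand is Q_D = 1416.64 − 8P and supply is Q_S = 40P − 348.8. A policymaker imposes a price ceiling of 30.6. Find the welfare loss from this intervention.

In inverse form: demand P = 177.08 − 0.125Q, supply P = 8.72 + 0.025Q.
Competitive equilibrium: 177.08 − 0.125Q = 8.72 + 0.025Q → Q* = 1122.4, P* = 36.78.
At the ceiling P = 30.6, quantity supplied = (30.6 − 8.72)/0.025 = 875.2.
Willingness to pay at Q' = 875.2: 177.08 − 0.125·875.2 = 67.68.
ΔQ = 1122.4 − 875.2 = 247.2; wedge = 67.68 − 30.6 = 37.08.
Welfare loss = ½ × 247.2 × 37.08 = 4583.088.

4583.088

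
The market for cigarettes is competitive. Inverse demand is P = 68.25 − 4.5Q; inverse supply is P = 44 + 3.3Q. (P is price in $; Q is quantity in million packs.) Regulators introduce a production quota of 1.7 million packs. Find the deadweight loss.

$7.74 million

Competitive equilibrium: 68.25 − 4.5Q = 44 + 3.3Q → Q* = 3.109, P* = 54.2596.
At Q = 1.7: demand price = 68.25 − 4.5·1.7 = 60.6; supply price = 44 + 3.3·1.7 = 49.61.
ΔQ = 3.109 − 1.7 = 1.409; wedge = 60.6 − 49.61 = 10.99.
DWL = ½ × 1.409 × 10.99 = $7.74 million.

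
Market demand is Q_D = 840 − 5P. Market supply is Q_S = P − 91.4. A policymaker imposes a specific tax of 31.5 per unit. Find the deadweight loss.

413.44

In inverse form: demand P = 168 − 0.2Q, supply P = 91.4 + Q.
Competitive equilibrium: 168 − 0.2Q = 91.4 + Q → Q* = 63.8333, P* = 155.2333.
With the tax, the buyer price exceeds the seller price by 31.5: (168 − 0.2Q) − (91.4 + Q) = 31.5 → Q' = 37.5833.
ΔQ = 63.8333 − 37.5833 = 26.25; the wedge equals the tax, 31.5.
DWL = ½ × 26.25 × 31.5 = 413.44.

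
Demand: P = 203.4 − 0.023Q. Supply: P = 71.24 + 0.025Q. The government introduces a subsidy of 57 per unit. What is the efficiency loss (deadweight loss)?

Competitive equilibrium: 203.4 − 0.023Q = 71.24 + 0.025Q → Q* = 2753.3333, P* = 140.0733.
The subsidy lowers effective supply by 57: P = 14.24 + 0.025Q.
New quantity: 203.4 − 0.023Q = 14.24 + 0.025Q → Q' = 3940.8333.
Overproduction ΔQ = 3940.8333 − 2753.3333 = 1187.5; wedge = subsidy = 57.
The triangle = ½ × 1187.5 × 57 = 33843.75.

33843.75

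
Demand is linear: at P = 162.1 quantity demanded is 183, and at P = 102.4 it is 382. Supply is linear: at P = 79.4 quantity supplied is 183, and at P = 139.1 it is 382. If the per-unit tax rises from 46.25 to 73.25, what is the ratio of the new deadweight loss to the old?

Demand slope = (102.4 − 162.1)/(382 − 183) = −0.3, so P = 217 − 0.3Q.
Supply slope = (139.1 − 79.4)/(382 − 183) = 0.3, so P = 24.5 + 0.3Q.
Competitive equilibrium: 217 − 0.3Q = 24.5 + 0.3Q → Q* = 320.8333, P* = 120.75.
For a per-unit tax t: ΔQ = t/0.6, so DWL = ½·t·(t/0.6) = t²/1.2.
At t = 46.25: DWL = 1782.552. At t = 73.25: DWL = 4471.302.
Ratio = (73.25/46.25)² = 2.508.

2.508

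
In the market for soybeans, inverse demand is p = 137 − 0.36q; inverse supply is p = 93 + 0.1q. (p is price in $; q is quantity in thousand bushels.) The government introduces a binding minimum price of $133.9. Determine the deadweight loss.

$1742.51 thousand

Competitive equilibrium: 137 − 0.36q = 93 + 0.1q → q* = 95.6522, p* = 102.5652.
At the floor p = 133.9, quantity demanded = (137 − 133.9)/0.36 = 8.6111.
Sellers' marginal cost at q' = 8.6111: 93 + 0.1·8.6111 = 93.8611.
Δq = 95.6522 − 8.6111 = 87.0411; wedge = 133.9 − 93.8611 = 40.0389.
Deadweight loss = ½ × 87.0411 × 40.0389 = $1742.51 thousand.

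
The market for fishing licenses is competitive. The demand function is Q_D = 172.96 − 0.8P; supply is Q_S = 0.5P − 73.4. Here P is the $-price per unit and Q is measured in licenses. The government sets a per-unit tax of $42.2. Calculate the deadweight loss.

$273.98

In inverse form: demand P = 216.2 − 1.25Q, supply P = 146.8 + 2Q.
Competitive equilibrium: 216.2 − 1.25Q = 146.8 + 2Q → Q* = 21.3538, P* = 189.5077.
With the tax, the buyer price exceeds the seller price by 42.2: (216.2 − 1.25Q) − (146.8 + 2Q) = 42.2 → Q' = 8.3692.
ΔQ = 21.3538 − 8.3692 = 12.9846; the wedge equals the tax, 42.2.
DWL = ½ × 12.9846 × 42.2 = $273.98.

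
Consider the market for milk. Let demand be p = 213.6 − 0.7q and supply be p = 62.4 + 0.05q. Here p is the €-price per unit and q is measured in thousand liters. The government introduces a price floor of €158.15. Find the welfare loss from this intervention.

€5616.85 thousand

Competitive equilibrium: 213.6 − 0.7q = 62.4 + 0.05q → q* = 201.6, p* = 72.48.
At the floor p = 158.15, quantity demanded = (213.6 − 158.15)/0.7 = 79.2143.
Sellers' marginal cost at q' = 79.2143: 62.4 + 0.05·79.2143 = 66.3607.
Δq = 201.6 − 79.2143 = 122.3857; wedge = 158.15 − 66.3607 = 91.7893.
Deadweight loss = ½ × 122.3857 × 91.7893 = €5616.85 thousand.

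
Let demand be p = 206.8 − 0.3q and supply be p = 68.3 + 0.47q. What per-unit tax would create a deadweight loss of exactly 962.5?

38.5

Competitive equilibrium: 206.8 − 0.3q = 68.3 + 0.47q → q* = 179.8701, p* = 152.839.
A tax t gives Δq = t/0.77 and wedge t, so DWL = t²/1.54.
t²/1.54 = 962.5 → t² = 1482.25 → t = 38.5.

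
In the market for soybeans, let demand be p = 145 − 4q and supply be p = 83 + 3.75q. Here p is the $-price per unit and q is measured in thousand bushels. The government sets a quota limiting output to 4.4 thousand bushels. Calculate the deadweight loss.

Competitive equilibrium: 145 − 4q = 83 + 3.75q → q* = 8, p* = 113.
At q = 4.4: demand price = 145 − 4·4.4 = 127.4; supply price = 83 + 3.75·4.4 = 99.5.
Δq = 8 − 4.4 = 3.6; wedge = 127.4 − 99.5 = 27.9.
DWL = ½ × 3.6 × 27.9 = $50.22 thousand.

$50.22 thousand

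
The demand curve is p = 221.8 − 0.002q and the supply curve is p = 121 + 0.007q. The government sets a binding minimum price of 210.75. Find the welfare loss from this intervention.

144925.31

Competitive equilibrium: 221.8 − 0.002q = 121 + 0.007q → q* = 11200, p* = 199.4.
At the floor p = 210.75, quantity demanded = (221.8 − 210.75)/0.002 = 5525.
Sellers' marginal cost at q' = 5525: 121 + 0.007·5525 = 159.675.
Δq = 11200 − 5525 = 5675; wedge = 210.75 − 159.675 = 51.075.
Welfare loss = ½ × 5675 × 51.075 = 144925.31.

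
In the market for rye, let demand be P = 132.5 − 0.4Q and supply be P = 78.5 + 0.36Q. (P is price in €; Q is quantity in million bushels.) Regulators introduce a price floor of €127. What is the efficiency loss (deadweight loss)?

Competitive equilibrium: 132.5 − 0.4Q = 78.5 + 0.36Q → Q* = 71.0526, P* = 104.0789.
At the floor P = 127, quantity demanded = (132.5 − 127)/0.4 = 13.75.
Sellers' marginal cost at Q' = 13.75: 78.5 + 0.36·13.75 = 83.45.
ΔQ = 71.0526 − 13.75 = 57.3026; wedge = 127 − 83.45 = 43.55.
Welfare loss = ½ × 57.3026 × 43.55 = €1247.76 million.

€1247.76 million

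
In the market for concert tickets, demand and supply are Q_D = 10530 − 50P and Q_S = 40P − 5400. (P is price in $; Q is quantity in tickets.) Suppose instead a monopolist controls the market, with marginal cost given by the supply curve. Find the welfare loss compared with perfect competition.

$6012.21

In inverse form: demand P = 210.6 − 0.02Q, supply P = 135 + 0.025Q.
Competitive equilibrium: 210.6 − 0.02Q = 135 + 0.025Q → Q* = 1680, P* = 177.
Marginal revenue: MR = 210.6 − 0.04Q. Set MR = MC: 210.6 − 0.04Q = 135 + 0.025Q → Q_m = 1163.07692.
Price P_m = 210.6 − 0.02·1163.07692 = 187.33846; MC(Q_m) = 135 + 0.025·1163.07692 = 164.07692.
Competitive Q* = 1680, so ΔQ = 516.92308; wedge = 187.33846 − 164.07692 = 23.26154.
The triangle = ½ × 516.92308 × 23.26154 = $6012.21.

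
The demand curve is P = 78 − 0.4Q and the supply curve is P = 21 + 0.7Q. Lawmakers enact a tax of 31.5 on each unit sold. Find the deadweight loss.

451.02

Competitive equilibrium: 78 − 0.4Q = 21 + 0.7Q → Q* = 51.8182, P* = 57.2727.
With the tax, the buyer price exceeds the seller price by 31.5: (78 − 0.4Q) − (21 + 0.7Q) = 31.5 → Q' = 23.1818.
ΔQ = 51.8182 − 23.1818 = 28.6364; the wedge equals the tax, 31.5.
Deadweight loss = ½ × 28.6364 × 31.5 = 451.02.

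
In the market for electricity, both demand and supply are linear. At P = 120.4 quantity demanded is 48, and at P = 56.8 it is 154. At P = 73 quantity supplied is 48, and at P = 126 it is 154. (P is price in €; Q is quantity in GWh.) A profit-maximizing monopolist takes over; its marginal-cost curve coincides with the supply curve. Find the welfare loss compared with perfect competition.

€568.48

Demand slope = (56.8 − 120.4)/(154 − 48) = −0.6, so P = 149.2 − 0.6Q.
Supply slope = (126 − 73)/(154 − 48) = 0.5, so P = 49 + 0.5Q.
Competitive equilibrium: 149.2 − 0.6Q = 49 + 0.5Q → Q* = 91.0909, P* = 94.5455.
Marginal revenue: MR = 149.2 − 1.2Q. Set MR = MC: 149.2 − 1.2Q = 49 + 0.5Q → Q_m = 58.9412.
Price P_m = 149.2 − 0.6·58.9412 = 113.8353; MC(Q_m) = 49 + 0.5·58.9412 = 78.4706.
Competitive Q* = 91.0909, so ΔQ = 32.1497; wedge = 113.8353 − 78.4706 = 35.3647.
The triangle = ½ × 32.1497 × 35.3647 = €568.48.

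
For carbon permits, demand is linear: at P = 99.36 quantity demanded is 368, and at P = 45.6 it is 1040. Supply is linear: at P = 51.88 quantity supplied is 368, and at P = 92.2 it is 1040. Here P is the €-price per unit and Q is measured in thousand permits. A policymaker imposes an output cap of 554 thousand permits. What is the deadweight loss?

€1641.69 thousand

Demand slope = (45.6 − 99.36)/(1040 − 368) = −0.08, so P = 128.8 − 0.08Q.
Supply slope = (92.2 − 51.88)/(1040 − 368) = 0.06, so P = 29.8 + 0.06Q.
Competitive equilibrium: 128.8 − 0.08Q = 29.8 + 0.06Q → Q* = 707.1429, P* = 72.2286.
At Q = 554: demand price = 128.8 − 0.08·554 = 84.48; supply price = 29.8 + 0.06·554 = 63.04.
ΔQ = 707.1429 − 554 = 153.1429; wedge = 84.48 − 63.04 = 21.44.
Welfare loss = ½ × 153.1429 × 21.44 = €1641.69 thousand.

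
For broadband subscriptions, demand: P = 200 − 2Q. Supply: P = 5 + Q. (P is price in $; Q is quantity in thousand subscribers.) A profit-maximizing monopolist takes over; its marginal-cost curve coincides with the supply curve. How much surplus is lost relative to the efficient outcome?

Competitive equilibrium: 200 − 2Q = 5 + Q → Q* = 65, P* = 70.
Marginal revenue: MR = 200 − 4Q. Set MR = MC: 200 − 4Q = 5 + Q → Q_m = 39.
Price P_m = 200 − 2·39 = 122; MC(Q_m) = 5 + 1·39 = 44.
Competitive Q* = 65, so ΔQ = 26; wedge = 122 − 44 = 78.
DWL = ½ × 26 × 78 = $1014 thousand.

$1014 thousand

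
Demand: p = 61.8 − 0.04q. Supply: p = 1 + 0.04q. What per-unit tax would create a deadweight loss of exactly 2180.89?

18.68

Competitive equilibrium: 61.8 − 0.04q = 1 + 0.04q → q* = 760, p* = 31.4.
A tax t gives Δq = t/0.08 and wedge t, so DWL = t²/0.16.
t²/0.16 = 2180.89 → t² = 348.9424 → t = 18.68.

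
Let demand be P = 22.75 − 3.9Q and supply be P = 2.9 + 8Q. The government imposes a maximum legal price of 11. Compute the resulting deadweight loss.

Competitive equilibrium: 22.75 − 3.9Q = 2.9 + 8Q → Q* = 1.6681, P* = 16.2445.
At the ceiling P = 11, quantity supplied = (11 − 2.9)/8 = 1.0125.
Willingness to pay at Q' = 1.0125: 22.75 − 3.9·1.0125 = 18.8013.
ΔQ = 1.6681 − 1.0125 = 0.6556; wedge = 18.8013 − 11 = 7.8013.
DWL = ½ × 0.6556 × 7.8013 = 2.56.

2.56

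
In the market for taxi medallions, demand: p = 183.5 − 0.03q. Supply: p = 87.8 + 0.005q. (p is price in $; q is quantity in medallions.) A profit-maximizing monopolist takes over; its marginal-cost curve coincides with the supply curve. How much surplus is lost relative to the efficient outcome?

Competitive equilibrium: 183.5 − 0.03q = 87.8 + 0.005q → q* = 2734.28571, p* = 101.47143.
Marginal revenue: MR = 183.5 − 0.06q. Set MR = MC: 183.5 − 0.06q = 87.8 + 0.005q → q_m = 1472.30769.
Price p_m = 183.5 − 0.03·1472.30769 = 139.33077; MC(q_m) = 87.8 + 0.005·1472.30769 = 95.16154.
Competitive q* = 2734.28571, so Δq = 1261.97802; wedge = 139.33077 − 95.16154 = 44.16923.
Deadweight loss = ½ × 1261.97802 × 44.16923 = $27870.30.

$27870.30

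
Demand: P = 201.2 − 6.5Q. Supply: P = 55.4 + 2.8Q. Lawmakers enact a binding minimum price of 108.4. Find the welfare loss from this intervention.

Competitive equilibrium: 201.2 − 6.5Q = 55.4 + 2.8Q → Q* = 15.6774, P* = 99.2968.
At the floor P = 108.4, quantity demanded = (201.2 − 108.4)/6.5 = 14.2769.
Sellers' marginal cost at Q' = 14.2769: 55.4 + 2.8·14.2769 = 95.3753.
ΔQ = 15.6774 − 14.2769 = 1.4005; wedge = 108.4 − 95.3753 = 13.0247.
The triangle = ½ × 1.4005 × 13.0247 = 9.12.

9.12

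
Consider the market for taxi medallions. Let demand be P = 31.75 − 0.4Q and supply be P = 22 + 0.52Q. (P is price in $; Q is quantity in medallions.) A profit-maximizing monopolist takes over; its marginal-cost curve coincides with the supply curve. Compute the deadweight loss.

$4.74

Competitive equilibrium: 31.75 − 0.4Q = 22 + 0.52Q → Q* = 10.5978, P* = 27.5109.
Marginal revenue: MR = 31.75 − 0.8Q. Set MR = MC: 31.75 − 0.8Q = 22 + 0.52Q → Q_m = 7.3864.
Price P_m = 31.75 − 0.4·7.3864 = 28.7954; MC(Q_m) = 22 + 0.52·7.3864 = 25.8409.
Competitive Q* = 10.5978, so ΔQ = 3.2114; wedge = 28.7954 − 25.8409 = 2.9545.
The triangle = ½ × 3.2114 × 2.9545 = $4.74.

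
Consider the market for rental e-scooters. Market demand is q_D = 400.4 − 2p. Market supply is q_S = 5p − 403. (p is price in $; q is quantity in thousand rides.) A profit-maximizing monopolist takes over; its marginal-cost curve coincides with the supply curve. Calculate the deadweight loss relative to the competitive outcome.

$1773.83 thousand

In inverse form: demand p = 200.2 − 0.5q, supply p = 80.6 + 0.2q.
Competitive equilibrium: 200.2 − 0.5q = 80.6 + 0.2q → q* = 170.8571, p* = 114.7714.
Marginal revenue: MR = 200.2 − q. Set MR = MC: 200.2 − q = 80.6 + 0.2q → q_m = 99.6667.
Price p_m = 200.2 − 0.5·99.6667 = 150.3667; MC(q_m) = 80.6 + 0.2·99.6667 = 100.5333.
Competitive q* = 170.8571, so Δq = 71.1904; wedge = 150.3667 − 100.5333 = 49.8334.
DWL = ½ × 71.1904 × 49.8334 = $1773.83 thousand.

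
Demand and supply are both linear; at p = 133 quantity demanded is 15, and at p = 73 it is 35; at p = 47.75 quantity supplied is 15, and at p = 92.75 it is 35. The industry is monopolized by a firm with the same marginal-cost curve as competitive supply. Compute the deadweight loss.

Demand slope = (73 − 133)/(35 − 15) = −3, so p = 178 − 3q.
Supply slope = (92.75 − 47.75)/(35 − 15) = 2.25, so p = 14 + 2.25q.
Competitive equilibrium: 178 − 3q = 14 + 2.25q → q* = 31.2381, p* = 84.2857.
Marginal revenue: MR = 178 − 6q. Set MR = MC: 178 − 6q = 14 + 2.25q → q_m = 19.8788.
Price p_m = 178 − 3·19.8788 = 118.3636; MC(q_m) = 14 + 2.25·19.8788 = 58.7273.
Competitive q* = 31.2381, so Δq = 11.3593; wedge = 118.3636 − 58.7273 = 59.6363.
DWL = ½ × 11.3593 × 59.6363 = 338.71.

338.71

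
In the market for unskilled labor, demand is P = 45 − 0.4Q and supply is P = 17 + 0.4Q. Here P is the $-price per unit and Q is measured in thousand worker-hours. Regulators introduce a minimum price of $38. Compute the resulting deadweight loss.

Competitive equilibrium: 45 − 0.4Q = 17 + 0.4Q → Q* = 35, P* = 31.
At the floor P = 38, quantity demanded = (45 − 38)/0.4 = 17.5.
Sellers' marginal cost at Q' = 17.5: 17 + 0.4·17.5 = 24.
ΔQ = 35 − 17.5 = 17.5; wedge = 38 − 24 = 14.
The triangle = ½ × 17.5 × 14 = $122.50 thousand.

$122.50 thousand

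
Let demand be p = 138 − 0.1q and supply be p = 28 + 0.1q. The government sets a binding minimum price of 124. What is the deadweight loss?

Competitive equilibrium: 138 − 0.1q = 28 + 0.1q → q* = 550, p* = 83.
At the floor p = 124, quantity demanded = (138 − 124)/0.1 = 140.
Sellers' marginal cost at q' = 140: 28 + 0.1·140 = 42.
Δq = 550 − 140 = 410; wedge = 124 − 42 = 82.
Welfare loss = ½ × 410 × 82 = 16810.

16810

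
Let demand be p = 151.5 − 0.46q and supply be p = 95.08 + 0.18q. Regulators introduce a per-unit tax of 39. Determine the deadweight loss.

1188.28

Competitive equilibrium: 151.5 − 0.46q = 95.08 + 0.18q → q* = 88.1563, p* = 110.9481.
With the tax, the buyer price exceeds the seller price by 39: (151.5 − 0.46q) − (95.08 + 0.18q) = 39 → q' = 27.2188.
Δq = 88.1563 − 27.2188 = 60.9375; the wedge equals the tax, 39.
Welfare loss = ½ × 60.9375 × 39 = 1188.28.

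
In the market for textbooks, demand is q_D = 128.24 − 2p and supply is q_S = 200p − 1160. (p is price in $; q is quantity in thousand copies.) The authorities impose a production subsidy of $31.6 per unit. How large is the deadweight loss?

$988.67 thousand

In inverse form: demand p = 64.12 − 0.5q, supply p = 5.8 + 0.005q.
Competitive equilibrium: 64.12 − 0.5q = 5.8 + 0.005q → q* = 115.4851, p* = 6.3774.
The subsidy lowers effective supply by 31.6: p = 0.005q − 25.8.
New quantity: 64.12 − 0.5q = 0.005q − 25.8 → q' = 178.0594.
Overproduction Δq = 178.0594 − 115.4851 = 62.5743; wedge = subsidy = 31.6.
DWL = ½ × 62.5743 × 31.6 = $988.67 thousand.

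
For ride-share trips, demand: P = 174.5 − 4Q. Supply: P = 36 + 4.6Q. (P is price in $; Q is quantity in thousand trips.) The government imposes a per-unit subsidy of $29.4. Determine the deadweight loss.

Competitive equilibrium: 174.5 − 4Q = 36 + 4.6Q → Q* = 16.1047, P* = 110.0814.
The subsidy lowers effective supply by 29.4: P = 6.6 + 4.6Q.
New quantity: 174.5 − 4Q = 6.6 + 4.6Q → Q' = 19.5233.
Overproduction ΔQ = 19.5233 − 16.1047 = 3.4186; wedge = subsidy = 29.4.
The triangle = ½ × 3.4186 × 29.4 = $50.25 thousand.

$50.25 thousand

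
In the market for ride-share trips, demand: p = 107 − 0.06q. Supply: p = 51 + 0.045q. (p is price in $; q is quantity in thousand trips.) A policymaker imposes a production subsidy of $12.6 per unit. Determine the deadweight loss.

$756 thousand

Competitive equilibrium: 107 − 0.06q = 51 + 0.045q → q* = 533.3333, p* = 75.
The subsidy lowers effective supply by 12.6: p = 38.4 + 0.045q.
New quantity: 107 − 0.06q = 38.4 + 0.045q → q' = 653.3333.
Overproduction Δq = 653.3333 − 533.3333 = 120; wedge = subsidy = 12.6.
DWL = ½ × 120 × 12.6 = $756 thousand.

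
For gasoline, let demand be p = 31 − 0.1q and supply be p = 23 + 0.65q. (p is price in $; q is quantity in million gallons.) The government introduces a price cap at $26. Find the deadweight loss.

Competitive equilibrium: 31 − 0.1q = 23 + 0.65q → q* = 10.6667, p* = 29.9333.
At the ceiling p = 26, quantity supplied = (26 − 23)/0.65 = 4.6154.
Willingness to pay at q' = 4.6154: 31 − 0.1·4.6154 = 30.5385.
Δq = 10.6667 − 4.6154 = 6.0513; wedge = 30.5385 − 26 = 4.5385.
DWL = ½ × 6.0513 × 4.5385 = $13.73 million.

$13.73 million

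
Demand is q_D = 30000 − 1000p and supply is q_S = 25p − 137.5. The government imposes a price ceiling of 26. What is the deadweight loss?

In inverse form: demand p = 30 − 0.001q, supply p = 5.5 + 0.04q.
Competitive equilibrium: 30 − 0.001q = 5.5 + 0.04q → q* = 597.561, p* = 29.4024.
At the ceiling p = 26, quantity supplied = (26 − 5.5)/0.04 = 512.5.
Willingness to pay at q' = 512.5: 30 − 0.001·512.5 = 29.4875.
Δq = 597.561 − 512.5 = 85.061; wedge = 29.4875 − 26 = 3.4875.
Deadweight loss = ½ × 85.061 × 3.4875 = 148.33.

148.33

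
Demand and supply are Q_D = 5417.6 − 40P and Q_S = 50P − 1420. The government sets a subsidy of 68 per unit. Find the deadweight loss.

51377.78

In inverse form: demand P = 135.44 − 0.025Q, supply P = 28.4 + 0.02Q.
Competitive equilibrium: 135.44 − 0.025Q = 28.4 + 0.02Q → Q* = 2378.6667, P* = 75.9733.
The subsidy lowers effective supply by 68: P = 0.02Q − 39.6.
New quantity: 135.44 − 0.025Q = 0.02Q − 39.6 → Q' = 3889.7778.
Overproduction ΔQ = 3889.7778 − 2378.6667 = 1511.1111; wedge = subsidy = 68.
The triangle = ½ × 1511.1111 × 68 = 51377.78.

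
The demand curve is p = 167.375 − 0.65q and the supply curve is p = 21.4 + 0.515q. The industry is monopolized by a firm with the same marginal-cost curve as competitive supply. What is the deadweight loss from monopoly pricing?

Competitive equilibrium: 167.375 − 0.65q = 21.4 + 0.515q → q* = 125.3004, p* = 85.9297.
Marginal revenue: MR = 167.375 − 1.3q. Set MR = MC: 167.375 − 1.3q = 21.4 + 0.515q → q_m = 80.427.
Price p_m = 167.375 − 0.65·80.427 = 115.0975; MC(q_m) = 21.4 + 0.515·80.427 = 62.8199.
Competitive q* = 125.3004, so Δq = 44.8734; wedge = 115.0975 − 62.8199 = 52.2776.
DWL = ½ × 44.8734 × 52.2776 = 1172.94.

1172.94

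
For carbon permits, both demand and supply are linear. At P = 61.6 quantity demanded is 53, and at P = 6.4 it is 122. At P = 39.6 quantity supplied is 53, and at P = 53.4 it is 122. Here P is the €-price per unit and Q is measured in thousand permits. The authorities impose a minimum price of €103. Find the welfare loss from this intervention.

€2719.53 thousand

Demand slope = (6.4 − 61.6)/(122 − 53) = −0.8, so P = 104 − 0.8Q.
Supply slope = (53.4 − 39.6)/(122 − 53) = 0.2, so P = 29 + 0.2Q.
Competitive equilibrium: 104 − 0.8Q = 29 + 0.2Q → Q* = 75, P* = 44.
At the floor P = 103, quantity demanded = (104 − 103)/0.8 = 1.25.
Sellers' marginal cost at Q' = 1.25: 29 + 0.2·1.25 = 29.25.
ΔQ = 75 − 1.25 = 73.75; wedge = 103 − 29.25 = 73.75.
The triangle = ½ × 73.75 × 73.75 = €2719.53 thousand.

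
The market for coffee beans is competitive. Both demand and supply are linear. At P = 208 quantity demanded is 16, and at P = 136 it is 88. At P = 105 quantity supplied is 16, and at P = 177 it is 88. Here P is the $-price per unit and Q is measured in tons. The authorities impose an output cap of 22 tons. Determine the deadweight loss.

$2070.25

Demand slope = (136 − 208)/(88 − 16) = −1, so P = 224 − Q.
Supply slope = (177 − 105)/(88 − 16) = 1, so P = 89 + Q.
Competitive equilibrium: 224 − Q = 89 + Q → Q* = 67.5, P* = 156.5.
At Q = 22: demand price = 224 − 1·22 = 202; supply price = 89 + 1·22 = 111.
ΔQ = 67.5 − 22 = 45.5; wedge = 202 − 111 = 91.
DWL = ½ × 45.5 × 91 = $2070.25.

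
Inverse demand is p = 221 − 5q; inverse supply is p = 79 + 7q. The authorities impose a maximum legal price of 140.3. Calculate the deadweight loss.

Competitive equilibrium: 221 − 5q = 79 + 7q → q* = 11.8333, p* = 161.8333.
At the ceiling p = 140.3, quantity supplied = (140.3 − 79)/7 = 8.7571.
Willingness to pay at q' = 8.7571: 221 − 5·8.7571 = 177.2145.
Δq = 11.8333 − 8.7571 = 3.0762; wedge = 177.2145 − 140.3 = 36.9145.
DWL = ½ × 3.0762 × 36.9145 = 56.78.

56.78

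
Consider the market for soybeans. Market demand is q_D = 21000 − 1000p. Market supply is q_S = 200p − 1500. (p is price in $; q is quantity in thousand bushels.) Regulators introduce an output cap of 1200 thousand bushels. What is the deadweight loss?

In inverse form: demand p = 21 − 0.001q, supply p = 7.5 + 0.005q.
Competitive equilibrium: 21 − 0.001q = 7.5 + 0.005q → q* = 2250, p* = 18.75.
At q = 1200: demand price = 21 − 0.001·1200 = 19.8; supply price = 7.5 + 0.005·1200 = 13.5.
Δq = 2250 − 1200 = 1050; wedge = 19.8 − 13.5 = 6.3.
DWL = ½ × 1050 × 6.3 = $3307.50 thousand.

$3307.50 thousand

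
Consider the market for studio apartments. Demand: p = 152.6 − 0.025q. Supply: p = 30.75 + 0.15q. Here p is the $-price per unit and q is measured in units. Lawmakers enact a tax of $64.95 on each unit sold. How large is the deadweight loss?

Competitive equilibrium: 152.6 − 0.025q = 30.75 + 0.15q → q* = 696.2857, p* = 135.1929.
With the tax, the buyer price exceeds the seller price by 64.95: (152.6 − 0.025q) − (30.75 + 0.15q) = 64.95 → q' = 325.1429.
Δq = 696.2857 − 325.1429 = 371.1428; the wedge equals the tax, 64.95.
The triangle = ½ × 371.1428 × 64.95 = $12052.86.

$12052.86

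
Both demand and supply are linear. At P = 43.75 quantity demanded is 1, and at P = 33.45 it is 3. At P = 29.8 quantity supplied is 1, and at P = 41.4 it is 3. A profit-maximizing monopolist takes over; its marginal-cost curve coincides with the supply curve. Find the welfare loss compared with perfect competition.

Demand slope = (33.45 − 43.75)/(3 − 1) = −5.15, so P = 48.9 − 5.15Q.
Supply slope = (41.4 − 29.8)/(3 − 1) = 5.8, so P = 24 + 5.8Q.
Competitive equilibrium: 48.9 − 5.15Q = 24 + 5.8Q → Q* = 2.274, P* = 37.189.
Marginal revenue: MR = 48.9 − 10.3Q. Set MR = MC: 48.9 − 10.3Q = 24 + 5.8Q → Q_m = 1.5466.
Price P_m = 48.9 − 5.15·1.5466 = 40.935; MC(Q_m) = 24 + 5.8·1.5466 = 32.9703.
Competitive Q* = 2.274, so ΔQ = 0.7274; wedge = 40.935 − 32.9703 = 7.9647.
DWL = ½ × 0.7274 × 7.9647 = 2.90.

2.90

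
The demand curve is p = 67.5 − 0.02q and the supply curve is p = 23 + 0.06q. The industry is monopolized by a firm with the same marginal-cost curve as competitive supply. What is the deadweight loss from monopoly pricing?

495.06

Competitive equilibrium: 67.5 − 0.02q = 23 + 0.06q → q* = 556.25, p* = 56.375.
Marginal revenue: MR = 67.5 − 0.04q. Set MR = MC: 67.5 − 0.04q = 23 + 0.06q → q_m = 445.
Price p_m = 67.5 − 0.02·445 = 58.6; MC(q_m) = 23 + 0.06·445 = 49.7.
Competitive q* = 556.25, so Δq = 111.25; wedge = 58.6 − 49.7 = 8.9.
Welfare loss = ½ × 111.25 × 8.9 = 495.06.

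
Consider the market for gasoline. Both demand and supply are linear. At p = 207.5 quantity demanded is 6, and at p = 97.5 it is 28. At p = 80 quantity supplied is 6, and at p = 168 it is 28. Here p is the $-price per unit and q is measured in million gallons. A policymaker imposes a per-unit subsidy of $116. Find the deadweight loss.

Demand slope = (97.5 − 207.5)/(28 − 6) = −5, so p = 237.5 − 5q.
Supply slope = (168 − 80)/(28 − 6) = 4, so p = 56 + 4q.
Competitive equilibrium: 237.5 − 5q = 56 + 4q → q* = 20.1667, p* = 136.6667.
The subsidy lowers effective supply by 116: p = 4q − 60.
New quantity: 237.5 − 5q = 4q − 60 → q' = 33.0556.
Overproduction Δq = 33.0556 − 20.1667 = 12.8889; wedge = subsidy = 116.
Welfare loss = ½ × 12.8889 × 116 = $747.56 million.

$747.56 million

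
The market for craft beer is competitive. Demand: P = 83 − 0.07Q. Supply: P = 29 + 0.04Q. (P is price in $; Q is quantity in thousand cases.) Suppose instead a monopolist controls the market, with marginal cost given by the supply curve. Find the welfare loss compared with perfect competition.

Competitive equilibrium: 83 − 0.07Q = 29 + 0.04Q → Q* = 490.9091, P* = 48.6364.
Marginal revenue: MR = 83 − 0.14Q. Set MR = MC: 83 − 0.14Q = 29 + 0.04Q → Q_m = 300.
Price P_m = 83 − 0.07·300 = 62; MC(Q_m) = 29 + 0.04·300 = 41.
Competitive Q* = 490.9091, so ΔQ = 190.9091; wedge = 62 − 41 = 21.
DWL = ½ × 190.9091 × 21 = $2004.55 thousand.

$2004.55 thousand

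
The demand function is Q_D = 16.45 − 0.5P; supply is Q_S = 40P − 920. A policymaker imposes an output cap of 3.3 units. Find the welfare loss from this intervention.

In inverse form: demand P = 32.9 − 2Q, supply P = 23 + 0.025Q.
Competitive equilibrium: 32.9 − 2Q = 23 + 0.025Q → Q* = 4.8889, P* = 23.1222.
At Q = 3.3: demand price = 32.9 − 2·3.3 = 26.3; supply price = 23 + 0.025·3.3 = 23.0825.
ΔQ = 4.8889 − 3.3 = 1.5889; wedge = 26.3 − 23.0825 = 3.2175.
Welfare loss = ½ × 1.5889 × 3.2175 = 2.56.

2.56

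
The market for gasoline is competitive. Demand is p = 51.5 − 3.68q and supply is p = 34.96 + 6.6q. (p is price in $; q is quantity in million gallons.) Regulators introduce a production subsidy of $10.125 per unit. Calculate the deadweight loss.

$4.99 million

Competitive equilibrium: 51.5 − 3.68q = 34.96 + 6.6q → q* = 1.6089, p* = 45.5791.
The subsidy lowers effective supply by 10.125: p = 24.835 + 6.6q.
New quantity: 51.5 − 3.68q = 24.835 + 6.6q → q' = 2.5939.
Overproduction Δq = 2.5939 − 1.6089 = 0.985; wedge = subsidy = 10.125.
Welfare loss = ½ × 0.985 × 10.125 = $4.99 million.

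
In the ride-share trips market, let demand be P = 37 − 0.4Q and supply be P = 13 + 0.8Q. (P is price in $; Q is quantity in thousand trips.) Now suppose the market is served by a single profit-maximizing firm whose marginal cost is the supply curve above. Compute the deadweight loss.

$15 thousand

Competitive equilibrium: 37 − 0.4Q = 13 + 0.8Q → Q* = 20, P* = 29.
Marginal revenue: MR = 37 − 0.8Q. Set MR = MC: 37 − 0.8Q = 13 + 0.8Q → Q_m = 15.
Price P_m = 37 − 0.4·15 = 31; MC(Q_m) = 13 + 0.8·15 = 25.
Competitive Q* = 20, so ΔQ = 5; wedge = 31 − 25 = 6.
Welfare loss = ½ × 5 × 6 = $15 thousand.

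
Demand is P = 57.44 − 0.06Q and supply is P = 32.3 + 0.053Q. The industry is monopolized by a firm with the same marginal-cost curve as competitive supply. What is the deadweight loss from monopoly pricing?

336.38

Competitive equilibrium: 57.44 − 0.06Q = 32.3 + 0.053Q → Q* = 222.4779, P* = 44.0913.
Marginal revenue: MR = 57.44 − 0.12Q. Set MR = MC: 57.44 − 0.12Q = 32.3 + 0.053Q → Q_m = 145.3179.
Price P_m = 57.44 − 0.06·145.3179 = 48.7209; MC(Q_m) = 32.3 + 0.053·145.3179 = 40.0018.
Competitive Q* = 222.4779, so ΔQ = 77.16; wedge = 48.7209 − 40.0018 = 8.7191.
Deadweight loss = ½ × 77.16 × 8.7191 = 336.38.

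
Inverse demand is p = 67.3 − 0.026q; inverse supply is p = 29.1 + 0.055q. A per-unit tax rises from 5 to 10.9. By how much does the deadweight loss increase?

Competitive equilibrium: 67.3 − 0.026q = 29.1 + 0.055q → q* = 471.6049, p* = 55.0383.
For a per-unit tax t: Δq = t/0.081, so DWL = ½·t·(t/0.081) = t²/0.162.
At t = 5: DWL = 154.321. At t = 10.9: DWL = 733.395.
Increase = 733.395 − 154.321 = 579.07.

579.07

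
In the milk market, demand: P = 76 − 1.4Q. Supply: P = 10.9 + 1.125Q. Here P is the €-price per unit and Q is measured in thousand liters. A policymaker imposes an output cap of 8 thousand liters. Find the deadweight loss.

€399.21 thousand

Competitive equilibrium: 76 − 1.4Q = 10.9 + 1.125Q → Q* = 25.7822, P* = 39.905.
At Q = 8: demand price = 76 − 1.4·8 = 64.8; supply price = 10.9 + 1.125·8 = 19.9.
ΔQ = 25.7822 − 8 = 17.7822; wedge = 64.8 − 19.9 = 44.9.
Welfare loss = ½ × 17.7822 × 44.9 = €399.21 thousand.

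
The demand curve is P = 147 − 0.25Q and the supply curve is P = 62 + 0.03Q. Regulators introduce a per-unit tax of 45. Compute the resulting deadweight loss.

3616.07

Competitive equilibrium: 147 − 0.25Q = 62 + 0.03Q → Q* = 303.5714, P* = 71.1071.
With the tax, the buyer price exceeds the seller price by 45: (147 − 0.25Q) − (62 + 0.03Q) = 45 → Q' = 142.8571.
ΔQ = 303.5714 − 142.8571 = 160.7143; the wedge equals the tax, 45.
The triangle = ½ × 160.7143 × 45 = 3616.07.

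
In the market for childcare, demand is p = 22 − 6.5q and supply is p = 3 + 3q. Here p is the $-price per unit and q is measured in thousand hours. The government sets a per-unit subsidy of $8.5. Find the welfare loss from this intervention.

Competitive equilibrium: 22 − 6.5q = 3 + 3q → q* = 2, p* = 9.
The subsidy lowers effective supply by 8.5: p = 3q − 5.5.
New quantity: 22 − 6.5q = 3q − 5.5 → q' = 2.8947.
Overproduction Δq = 2.8947 − 2 = 0.8947; wedge = subsidy = 8.5.
The triangle = ½ × 0.8947 × 8.5 = $3.80 thousand.

$3.80 thousand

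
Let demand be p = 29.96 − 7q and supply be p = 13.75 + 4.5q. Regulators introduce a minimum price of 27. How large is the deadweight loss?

Competitive equilibrium: 29.96 − 7q = 13.75 + 4.5q → q* = 1.4096, p* = 20.093.
At the floor p = 27, quantity demanded = (29.96 − 27)/7 = 0.4229.
Sellers' marginal cost at q' = 0.4229: 13.75 + 4.5·0.4229 = 15.6531.
Δq = 1.4096 − 0.4229 = 0.9867; wedge = 27 − 15.6531 = 11.3469.
DWL = ½ × 0.9867 × 11.3469 = 5.60.

5.60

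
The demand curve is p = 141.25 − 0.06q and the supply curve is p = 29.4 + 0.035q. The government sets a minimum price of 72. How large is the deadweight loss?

Competitive equilibrium: 141.25 − 0.06q = 29.4 + 0.035q → q* = 1177.3684, p* = 70.6079.
At the floor p = 72, quantity demanded = (141.25 − 72)/0.06 = 1154.1667.
Sellers' marginal cost at q' = 1154.1667: 29.4 + 0.035·1154.1667 = 69.7958.
Δq = 1177.3684 − 1154.1667 = 23.2017; wedge = 72 − 69.7958 = 2.2042.
The triangle = ½ × 23.2017 × 2.2042 = 25.57.

25.57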